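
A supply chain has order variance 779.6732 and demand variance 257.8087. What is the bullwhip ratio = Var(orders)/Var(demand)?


BW = 779.6732 / 257.8087 = 3.0242

3.0242


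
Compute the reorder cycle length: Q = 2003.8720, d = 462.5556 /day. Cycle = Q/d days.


Cycle = 2003.8720 / 462.5556 = 4.3322

4.3322 days


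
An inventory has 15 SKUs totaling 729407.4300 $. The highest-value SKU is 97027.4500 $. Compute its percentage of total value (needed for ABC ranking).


Top item = 97027.4500
Total = 729407.4300
Percentage = 97027.4500 / 729407.4300 * 100 = 13.3022

13.3022%


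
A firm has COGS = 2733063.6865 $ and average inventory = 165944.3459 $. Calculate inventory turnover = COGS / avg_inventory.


Turnover = 2733063.6865 / 165944.3459 = 16.4698

16.4698


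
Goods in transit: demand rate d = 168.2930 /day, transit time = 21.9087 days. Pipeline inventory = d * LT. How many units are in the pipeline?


Pipeline = 168.2930 * 21.9087 = 3687.0808

3687.0808 units


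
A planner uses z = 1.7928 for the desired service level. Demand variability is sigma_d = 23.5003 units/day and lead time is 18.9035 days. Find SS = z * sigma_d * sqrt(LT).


sqrt(LT) = sqrt(18.9035) = 4.3478
SS = 1.7928 * 23.5003 * 4.3478 = 183.1793

183.1793 units


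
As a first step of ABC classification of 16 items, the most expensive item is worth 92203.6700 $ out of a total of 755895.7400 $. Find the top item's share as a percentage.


Top item = 92203.6700
Total = 755895.7400
Percentage = 92203.6700 / 755895.7400 * 100 = 12.1979

12.1979%


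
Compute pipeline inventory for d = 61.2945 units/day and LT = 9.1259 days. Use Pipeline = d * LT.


Pipeline = 61.2945 * 9.1259 = 559.3675

559.3675 units


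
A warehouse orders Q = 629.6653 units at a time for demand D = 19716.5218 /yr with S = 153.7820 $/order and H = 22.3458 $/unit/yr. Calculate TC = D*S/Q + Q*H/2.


Ordering cost = D*S/Q = 4815.3299
Holding cost = Q*H/2 = 7035.1874
TC = 4815.3299 + 7035.1874 = 11850.5173

11850.5173 $/yr


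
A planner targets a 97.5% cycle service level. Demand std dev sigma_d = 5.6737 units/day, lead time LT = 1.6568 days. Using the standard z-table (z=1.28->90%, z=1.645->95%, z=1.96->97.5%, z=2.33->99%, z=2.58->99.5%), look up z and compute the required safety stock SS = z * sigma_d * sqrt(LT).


From the table, SL = 97.5% corresponds to z = 1.96
sqrt(LT) = sqrt(1.6568) = 1.2872
SS = 1.96 * 5.6737 * 1.2872 = 14.3139

14.3139 units


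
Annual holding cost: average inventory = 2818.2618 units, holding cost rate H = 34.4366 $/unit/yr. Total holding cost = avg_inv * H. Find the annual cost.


Cost = 2818.2618 * 34.4366 = 97051.3543

97051.3543 $/yr


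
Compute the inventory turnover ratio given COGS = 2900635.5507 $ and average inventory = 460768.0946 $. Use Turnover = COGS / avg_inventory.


Turnover = 2900635.5507 / 460768.0946 = 6.2952

6.2952


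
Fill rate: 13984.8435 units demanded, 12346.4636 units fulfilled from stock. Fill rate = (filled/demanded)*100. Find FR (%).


FR = 12346.4636 / 13984.8435 * 100 = 88.2846

88.2846%


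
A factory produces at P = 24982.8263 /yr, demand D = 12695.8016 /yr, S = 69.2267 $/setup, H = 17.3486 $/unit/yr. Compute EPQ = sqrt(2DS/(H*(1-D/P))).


1 - D/P = 1 - 0.5082 = 0.4918
H*(1-D/P) = 8.5324
2DS = 1757776.8972
EPQ = sqrt(206012.7766) = 453.8863

453.8863 units


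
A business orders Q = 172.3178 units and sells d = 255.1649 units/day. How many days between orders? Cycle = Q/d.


Cycle = 172.3178 / 255.1649 = 0.6753

0.6753 days


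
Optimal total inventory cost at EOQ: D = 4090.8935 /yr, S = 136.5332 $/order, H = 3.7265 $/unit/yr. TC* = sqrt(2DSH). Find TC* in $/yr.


2*D*S*H = 4162819.3424
TC* = sqrt(4162819.3424) = 2040.2988

2040.2988 $/yr


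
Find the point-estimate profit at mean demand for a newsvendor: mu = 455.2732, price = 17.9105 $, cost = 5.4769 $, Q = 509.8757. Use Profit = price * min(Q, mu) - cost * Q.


Sales at mu = min(509.8757, 455.2732) = 455.2732
Revenue = 17.9105 * 455.2732 = 8154.1706
Total cost = 5.4769 * 509.8757 = 2792.5382
Profit = 8154.1706 - 2792.5382 = 5361.6324

5361.6324 $


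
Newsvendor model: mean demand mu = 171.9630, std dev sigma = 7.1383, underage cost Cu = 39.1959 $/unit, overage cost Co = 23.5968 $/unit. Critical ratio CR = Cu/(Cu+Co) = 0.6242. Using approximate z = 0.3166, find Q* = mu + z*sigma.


CR = Cu/(Cu+Co) = 39.1959/(39.1959+23.5968) = 0.6242
z = 0.3166
Q* = 171.9630 + 0.3166 * 7.1383 = 174.2230

174.2230 units


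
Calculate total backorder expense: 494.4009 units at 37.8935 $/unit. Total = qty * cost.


Total = 494.4009 * 37.8935 = 18734.5805

18734.5805 $


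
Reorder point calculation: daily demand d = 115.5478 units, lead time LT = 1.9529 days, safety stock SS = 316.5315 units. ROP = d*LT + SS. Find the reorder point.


d*LT = 115.5478 * 1.9529 = 225.6533
ROP = 225.6533 + 316.5315 = 542.1848

542.1848 units


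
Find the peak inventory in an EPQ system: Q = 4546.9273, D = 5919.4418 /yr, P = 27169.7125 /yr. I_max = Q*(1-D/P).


D/P = 0.2179
1 - D/P = 0.7821
I_max = 4546.9273 * 0.7821 = 3556.2922

3556.2922 units


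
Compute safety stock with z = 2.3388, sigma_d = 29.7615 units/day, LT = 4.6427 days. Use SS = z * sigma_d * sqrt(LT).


sqrt(LT) = sqrt(4.6427) = 2.1547
SS = 2.3388 * 29.7615 * 2.1547 = 149.9800

149.9800 units


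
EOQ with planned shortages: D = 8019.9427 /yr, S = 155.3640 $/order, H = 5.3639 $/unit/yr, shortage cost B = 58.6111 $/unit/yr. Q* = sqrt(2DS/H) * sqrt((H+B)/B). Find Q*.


sqrt(2DS/H) = 681.6093
sqrt((H+B)/B) = 1.0448
Q* = 681.6093 * 1.0448 = 712.1159

712.1159 units


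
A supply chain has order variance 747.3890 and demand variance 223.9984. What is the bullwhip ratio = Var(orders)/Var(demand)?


BW = 747.3890 / 223.9984 = 3.3366

3.3366


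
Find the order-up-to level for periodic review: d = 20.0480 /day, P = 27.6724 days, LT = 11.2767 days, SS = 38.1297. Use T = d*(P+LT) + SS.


P + LT = 38.9491
d*(P+LT) = 20.0480 * 38.9491 = 780.8516
T = 780.8516 + 38.1297 = 818.9813

818.9813 units


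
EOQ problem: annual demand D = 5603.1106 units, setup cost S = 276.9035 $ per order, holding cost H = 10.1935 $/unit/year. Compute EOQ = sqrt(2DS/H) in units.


2*D*S = 2 * 5603.1106 * 276.9035 = 3103041.8721
2*D*S/H = 304413.7806
EOQ = sqrt(304413.7806) = 551.7371

551.7371 units


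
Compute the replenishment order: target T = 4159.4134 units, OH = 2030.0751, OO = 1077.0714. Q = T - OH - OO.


Inventory position = OH + OO = 2030.0751 + 1077.0714 = 3107.1465
Q = 4159.4134 - 3107.1465 = 1052.2669

1052.2669 units


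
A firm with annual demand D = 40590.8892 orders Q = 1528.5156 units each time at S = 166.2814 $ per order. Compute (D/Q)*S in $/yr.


Number of orders = D/Q = 26.5558
Cost = 26.5558 * 166.2814 = 4415.7285

4415.7285 $/yr


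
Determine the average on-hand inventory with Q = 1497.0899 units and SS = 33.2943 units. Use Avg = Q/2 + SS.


Q/2 = 748.5449
Avg = 748.5449 + 33.2943 = 781.8392

781.8392 units


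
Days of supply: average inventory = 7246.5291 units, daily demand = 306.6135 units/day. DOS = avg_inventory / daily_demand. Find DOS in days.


DOS = 7246.5291 / 306.6135 = 23.6341

23.6341 days


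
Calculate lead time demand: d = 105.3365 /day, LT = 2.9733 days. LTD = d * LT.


LTD = 105.3365 * 2.9733 = 313.1970

313.1970 units


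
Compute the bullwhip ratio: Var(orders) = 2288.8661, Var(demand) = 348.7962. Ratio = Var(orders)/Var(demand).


BW = 2288.8661 / 348.7962 = 6.5622

6.5622


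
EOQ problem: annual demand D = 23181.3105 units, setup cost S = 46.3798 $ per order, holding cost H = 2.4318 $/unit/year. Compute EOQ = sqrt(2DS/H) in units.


2*D*S = 2 * 23181.3105 * 46.3798 = 2150289.0895
2*D*S/H = 884237.6386
EOQ = sqrt(884237.6386) = 940.3391

940.3391 units


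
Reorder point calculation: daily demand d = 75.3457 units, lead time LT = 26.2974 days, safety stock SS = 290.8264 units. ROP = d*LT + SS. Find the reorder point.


d*LT = 75.3457 * 26.2974 = 1981.3960
ROP = 1981.3960 + 290.8264 = 2272.2224

2272.2224 units


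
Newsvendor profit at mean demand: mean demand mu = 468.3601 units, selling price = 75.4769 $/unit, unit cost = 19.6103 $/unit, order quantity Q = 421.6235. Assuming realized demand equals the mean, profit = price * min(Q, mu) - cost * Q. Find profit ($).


Sales at mu = min(421.6235, 468.3601) = 421.6235
Revenue = 75.4769 * 421.6235 = 31822.8347
Total cost = 19.6103 * 421.6235 = 8268.1633
Profit = 31822.8347 - 8268.1633 = 23554.6714

23554.6714 $


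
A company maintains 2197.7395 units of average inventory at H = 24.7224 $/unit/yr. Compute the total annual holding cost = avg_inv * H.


Cost = 2197.7395 * 24.7224 = 54333.3950

54333.3950 $/yr


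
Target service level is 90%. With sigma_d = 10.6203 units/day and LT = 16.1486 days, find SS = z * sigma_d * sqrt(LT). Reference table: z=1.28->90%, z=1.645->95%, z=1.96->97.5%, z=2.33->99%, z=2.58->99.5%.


From the table, SL = 90% corresponds to z = 1.28
sqrt(LT) = sqrt(16.1486) = 4.0185
SS = 1.28 * 10.6203 * 4.0185 = 54.6279

54.6279 units


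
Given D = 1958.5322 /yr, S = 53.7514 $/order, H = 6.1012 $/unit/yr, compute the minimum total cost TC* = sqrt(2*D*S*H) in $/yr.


2*D*S*H = 1284593.5991
TC* = sqrt(1284593.5991) = 1133.3991

1133.3991 $/yr


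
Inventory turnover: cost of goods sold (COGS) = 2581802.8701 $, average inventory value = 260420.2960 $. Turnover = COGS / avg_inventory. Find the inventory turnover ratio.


Turnover = 2581802.8701 / 260420.2960 = 9.9140

9.9140


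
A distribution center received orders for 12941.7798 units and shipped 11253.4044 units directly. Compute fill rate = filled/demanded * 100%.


FR = 11253.4044 / 12941.7798 * 100 = 86.9541

86.9541%


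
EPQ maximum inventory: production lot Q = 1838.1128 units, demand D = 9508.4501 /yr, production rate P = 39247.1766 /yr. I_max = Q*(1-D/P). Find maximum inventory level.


D/P = 0.2423
1 - D/P = 0.7577
I_max = 1838.1128 * 0.7577 = 1392.7915

1392.7915 units


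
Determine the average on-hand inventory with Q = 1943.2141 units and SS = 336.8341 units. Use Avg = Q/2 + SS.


Q/2 = 971.6070
Avg = 971.6070 + 336.8341 = 1308.4411

1308.4411 units


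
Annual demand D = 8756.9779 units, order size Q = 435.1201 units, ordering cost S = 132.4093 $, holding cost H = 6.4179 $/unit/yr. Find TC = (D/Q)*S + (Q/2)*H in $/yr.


Ordering cost = D*S/Q = 2664.7937
Holding cost = Q*H/2 = 1396.2786
TC = 2664.7937 + 1396.2786 = 4061.0724

4061.0724 $/yr


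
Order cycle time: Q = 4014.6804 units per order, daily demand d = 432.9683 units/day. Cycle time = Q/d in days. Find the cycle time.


Cycle = 4014.6804 / 432.9683 = 9.2725

9.2725 days


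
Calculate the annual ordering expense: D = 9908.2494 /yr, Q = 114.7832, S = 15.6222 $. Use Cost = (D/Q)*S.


Number of orders = D/Q = 86.3214
Cost = 86.3214 * 15.6222 = 1348.5306

1348.5306 $/yr


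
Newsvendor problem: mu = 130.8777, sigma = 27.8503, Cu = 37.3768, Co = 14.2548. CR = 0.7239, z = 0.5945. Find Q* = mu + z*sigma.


CR = Cu/(Cu+Co) = 37.3768/(37.3768+14.2548) = 0.7239
z = 0.5945
Q* = 130.8777 + 0.5945 * 27.8503 = 147.4347

147.4347 units


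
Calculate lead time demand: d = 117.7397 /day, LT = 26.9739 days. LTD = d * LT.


LTD = 117.7397 * 26.9739 = 3175.8989

3175.8989 units


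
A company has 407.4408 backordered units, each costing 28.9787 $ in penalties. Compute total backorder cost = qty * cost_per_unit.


Total = 407.4408 * 28.9787 = 11807.1047

11807.1047 $


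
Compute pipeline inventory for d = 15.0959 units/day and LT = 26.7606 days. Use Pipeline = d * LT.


Pipeline = 15.0959 * 26.7606 = 403.9753

403.9753 units


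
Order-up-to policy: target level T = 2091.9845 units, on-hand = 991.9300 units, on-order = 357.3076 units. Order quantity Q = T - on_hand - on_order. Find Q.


Inventory position = OH + OO = 991.9300 + 357.3076 = 1349.2376
Q = 2091.9845 - 1349.2376 = 742.7469

742.7469 units


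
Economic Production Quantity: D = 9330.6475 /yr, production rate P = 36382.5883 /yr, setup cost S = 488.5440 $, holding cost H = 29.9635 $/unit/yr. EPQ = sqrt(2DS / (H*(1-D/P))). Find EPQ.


1 - D/P = 1 - 0.2565 = 0.7435
H*(1-D/P) = 22.2791
2DS = 9116863.7045
EPQ = sqrt(409211.7397) = 639.6966

639.6966 units


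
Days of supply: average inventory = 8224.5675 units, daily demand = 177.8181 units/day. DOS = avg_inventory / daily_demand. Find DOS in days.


DOS = 8224.5675 / 177.8181 = 46.2527

46.2527 days


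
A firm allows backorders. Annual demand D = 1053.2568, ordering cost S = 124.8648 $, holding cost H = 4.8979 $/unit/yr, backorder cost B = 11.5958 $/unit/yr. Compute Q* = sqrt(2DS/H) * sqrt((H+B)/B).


sqrt(2DS/H) = 231.7380
sqrt((H+B)/B) = 1.1926
Q* = 231.7380 * 1.1926 = 276.3795

276.3795 units


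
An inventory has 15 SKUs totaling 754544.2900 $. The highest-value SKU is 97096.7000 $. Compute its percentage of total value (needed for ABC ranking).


Top item = 97096.7000
Total = 754544.2900
Percentage = 97096.7000 / 754544.2900 * 100 = 12.8683

12.8683%


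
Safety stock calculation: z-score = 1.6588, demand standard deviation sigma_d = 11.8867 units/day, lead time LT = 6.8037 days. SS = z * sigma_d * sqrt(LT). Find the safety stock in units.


sqrt(LT) = sqrt(6.8037) = 2.6084
SS = 1.6588 * 11.8867 * 2.6084 = 51.4313

51.4313 units


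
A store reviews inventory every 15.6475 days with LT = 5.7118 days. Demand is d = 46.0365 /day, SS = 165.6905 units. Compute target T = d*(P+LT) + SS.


P + LT = 21.3593
d*(P+LT) = 46.0365 * 21.3593 = 983.3074
T = 983.3074 + 165.6905 = 1148.9979

1148.9979 units


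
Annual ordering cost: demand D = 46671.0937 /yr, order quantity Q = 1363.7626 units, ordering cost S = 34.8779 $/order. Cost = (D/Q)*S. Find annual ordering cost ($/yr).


Number of orders = D/Q = 34.2223
Cost = 34.2223 * 34.8779 = 1193.6020

1193.6020 $/yr


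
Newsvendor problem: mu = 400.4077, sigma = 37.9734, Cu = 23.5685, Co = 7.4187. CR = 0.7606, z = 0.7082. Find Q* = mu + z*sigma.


CR = Cu/(Cu+Co) = 23.5685/(23.5685+7.4187) = 0.7606
z = 0.7082
Q* = 400.4077 + 0.7082 * 37.9734 = 427.3005

427.3005 units


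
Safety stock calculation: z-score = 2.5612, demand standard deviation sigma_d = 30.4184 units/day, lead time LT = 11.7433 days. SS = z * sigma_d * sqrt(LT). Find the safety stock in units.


sqrt(LT) = sqrt(11.7433) = 3.4268
SS = 2.5612 * 30.4184 * 3.4268 = 266.9777

266.9777 units


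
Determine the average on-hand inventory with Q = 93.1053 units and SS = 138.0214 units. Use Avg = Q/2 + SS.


Q/2 = 46.5526
Avg = 46.5526 + 138.0214 = 184.5740

184.5740 units


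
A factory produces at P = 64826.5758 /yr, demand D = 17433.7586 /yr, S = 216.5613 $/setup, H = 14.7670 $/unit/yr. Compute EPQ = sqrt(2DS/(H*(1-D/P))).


1 - D/P = 1 - 0.2689 = 0.7311
H*(1-D/P) = 10.7957
2DS = 7550954.8526
EPQ = sqrt(699439.5011) = 836.3250

836.3250 units


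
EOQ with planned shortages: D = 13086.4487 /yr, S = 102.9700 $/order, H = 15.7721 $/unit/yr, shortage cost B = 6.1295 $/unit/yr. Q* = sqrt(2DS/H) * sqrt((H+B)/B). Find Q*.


sqrt(2DS/H) = 413.3677
sqrt((H+B)/B) = 1.8903
Q* = 413.3677 * 1.8903 = 781.3793

781.3793 units


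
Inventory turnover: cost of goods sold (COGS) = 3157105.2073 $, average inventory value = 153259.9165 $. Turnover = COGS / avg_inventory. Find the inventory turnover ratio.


Turnover = 3157105.2073 / 153259.9165 = 20.5997

20.5997


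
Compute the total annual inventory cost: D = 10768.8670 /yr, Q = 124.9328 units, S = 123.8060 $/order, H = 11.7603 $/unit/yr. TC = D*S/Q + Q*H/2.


Ordering cost = D*S/Q = 10671.7399
Holding cost = Q*H/2 = 734.6236
TC = 10671.7399 + 734.6236 = 11406.3635

11406.3635 $/yr


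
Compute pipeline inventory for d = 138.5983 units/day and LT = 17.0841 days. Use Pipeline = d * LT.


Pipeline = 138.5983 * 17.0841 = 2367.8272

2367.8272 units


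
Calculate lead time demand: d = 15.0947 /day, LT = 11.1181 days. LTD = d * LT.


LTD = 15.0947 * 11.1181 = 167.8244

167.8244 units


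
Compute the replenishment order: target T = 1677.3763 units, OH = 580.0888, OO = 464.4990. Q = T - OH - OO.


Inventory position = OH + OO = 580.0888 + 464.4990 = 1044.5878
Q = 1677.3763 - 1044.5878 = 632.7885

632.7885 units


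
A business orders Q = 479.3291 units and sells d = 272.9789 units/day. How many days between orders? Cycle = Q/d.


Cycle = 479.3291 / 272.9789 = 1.7559

1.7559 days


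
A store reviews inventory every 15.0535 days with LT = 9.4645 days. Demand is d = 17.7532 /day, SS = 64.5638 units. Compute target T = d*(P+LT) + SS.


P + LT = 24.5180
d*(P+LT) = 17.7532 * 24.5180 = 435.2730
T = 435.2730 + 64.5638 = 499.8368

499.8368 units


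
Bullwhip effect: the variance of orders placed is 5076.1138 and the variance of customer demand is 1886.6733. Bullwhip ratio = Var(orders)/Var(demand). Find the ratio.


BW = 5076.1138 / 1886.6733 = 2.6905

2.6905


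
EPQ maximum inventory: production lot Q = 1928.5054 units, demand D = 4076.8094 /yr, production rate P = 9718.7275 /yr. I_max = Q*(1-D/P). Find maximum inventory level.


D/P = 0.4195
1 - D/P = 0.5805
I_max = 1928.5054 * 0.5805 = 1119.5364

1119.5364 units


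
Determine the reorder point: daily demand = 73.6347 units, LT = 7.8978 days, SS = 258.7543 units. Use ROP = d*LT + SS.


d*LT = 73.6347 * 7.8978 = 581.5521
ROP = 581.5521 + 258.7543 = 840.3064

840.3064 units


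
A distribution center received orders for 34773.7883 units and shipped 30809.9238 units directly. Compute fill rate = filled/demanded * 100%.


FR = 30809.9238 / 34773.7883 * 100 = 88.6010

88.6010%


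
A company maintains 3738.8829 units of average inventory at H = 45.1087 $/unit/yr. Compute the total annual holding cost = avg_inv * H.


Cost = 3738.8829 * 45.1087 = 168656.1471

168656.1471 $/yr


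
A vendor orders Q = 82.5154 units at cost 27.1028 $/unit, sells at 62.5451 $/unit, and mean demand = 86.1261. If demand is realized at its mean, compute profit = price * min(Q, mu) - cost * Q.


Sales at mu = min(82.5154, 86.1261) = 82.5154
Revenue = 62.5451 * 82.5154 = 5160.9339
Total cost = 27.1028 * 82.5154 = 2236.3984
Profit = 5160.9339 - 2236.3984 = 2924.5356

2924.5356 $


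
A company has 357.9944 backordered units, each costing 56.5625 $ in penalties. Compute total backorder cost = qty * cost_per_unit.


Total = 357.9944 * 56.5625 = 20249.0582

20249.0582 $


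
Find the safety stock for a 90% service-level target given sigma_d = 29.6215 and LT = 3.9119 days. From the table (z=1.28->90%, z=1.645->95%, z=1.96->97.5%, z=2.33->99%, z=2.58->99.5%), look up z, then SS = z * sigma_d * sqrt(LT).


From the table, SL = 90% corresponds to z = 1.28
sqrt(LT) = sqrt(3.9119) = 1.9779
SS = 1.28 * 29.6215 * 1.9779 = 74.9913

74.9913 units


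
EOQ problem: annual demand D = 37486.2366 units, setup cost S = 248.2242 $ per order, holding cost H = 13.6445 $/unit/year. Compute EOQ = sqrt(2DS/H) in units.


2*D*S = 2 * 37486.2366 * 248.2242 = 18609982.1821
2*D*S/H = 1363918.2221
EOQ = sqrt(1363918.2221) = 1167.8691

1167.8691 units


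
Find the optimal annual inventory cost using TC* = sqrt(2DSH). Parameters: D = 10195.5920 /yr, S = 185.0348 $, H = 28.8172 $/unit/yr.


2*D*S*H = 108729562.1651
TC* = sqrt(108729562.1651) = 10427.3468

10427.3468 $/yr


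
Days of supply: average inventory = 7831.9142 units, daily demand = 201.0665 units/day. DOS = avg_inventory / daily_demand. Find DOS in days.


DOS = 7831.9142 / 201.0665 = 38.9519

38.9519 days


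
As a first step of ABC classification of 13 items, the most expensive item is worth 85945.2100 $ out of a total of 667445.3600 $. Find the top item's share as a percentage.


Top item = 85945.2100
Total = 667445.3600
Percentage = 85945.2100 / 667445.3600 * 100 = 12.8767

12.8767%


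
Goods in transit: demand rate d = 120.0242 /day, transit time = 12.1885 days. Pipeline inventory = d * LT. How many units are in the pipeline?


Pipeline = 120.0242 * 12.1885 = 1462.9150

1462.9150 units


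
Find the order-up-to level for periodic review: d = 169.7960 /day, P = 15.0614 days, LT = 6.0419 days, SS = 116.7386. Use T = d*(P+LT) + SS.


P + LT = 21.1033
d*(P+LT) = 169.7960 * 21.1033 = 3583.2559
T = 3583.2559 + 116.7386 = 3699.9945

3699.9945 units


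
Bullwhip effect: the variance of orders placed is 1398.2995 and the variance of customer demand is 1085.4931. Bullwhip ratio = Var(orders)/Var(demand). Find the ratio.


BW = 1398.2995 / 1085.4931 = 1.2882

1.2882


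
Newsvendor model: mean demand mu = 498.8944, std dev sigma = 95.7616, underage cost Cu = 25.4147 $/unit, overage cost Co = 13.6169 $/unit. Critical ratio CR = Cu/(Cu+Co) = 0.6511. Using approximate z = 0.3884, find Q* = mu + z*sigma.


CR = Cu/(Cu+Co) = 25.4147/(25.4147+13.6169) = 0.6511
z = 0.3884
Q* = 498.8944 + 0.3884 * 95.7616 = 536.0882

536.0882 units


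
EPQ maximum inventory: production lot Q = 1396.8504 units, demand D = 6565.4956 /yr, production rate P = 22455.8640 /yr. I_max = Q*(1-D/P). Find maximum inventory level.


D/P = 0.2924
1 - D/P = 0.7076
I_max = 1396.8504 * 0.7076 = 988.4486

988.4486 units


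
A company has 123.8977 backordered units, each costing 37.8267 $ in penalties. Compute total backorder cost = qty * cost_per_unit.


Total = 123.8977 * 37.8267 = 4686.6411

4686.6411 $


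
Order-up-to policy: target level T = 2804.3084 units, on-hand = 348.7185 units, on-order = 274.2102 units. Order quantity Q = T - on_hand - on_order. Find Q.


Inventory position = OH + OO = 348.7185 + 274.2102 = 622.9287
Q = 2804.3084 - 622.9287 = 2181.3797

2181.3797 units


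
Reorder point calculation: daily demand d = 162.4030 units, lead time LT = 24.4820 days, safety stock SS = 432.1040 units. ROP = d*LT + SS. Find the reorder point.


d*LT = 162.4030 * 24.4820 = 3975.9502
ROP = 3975.9502 + 432.1040 = 4408.0542

4408.0542 units


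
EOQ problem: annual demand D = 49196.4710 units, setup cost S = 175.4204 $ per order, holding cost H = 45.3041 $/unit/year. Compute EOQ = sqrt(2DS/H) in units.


2*D*S = 2 * 49196.4710 * 175.4204 = 17260129.2428
2*D*S/H = 380983.8236
EOQ = sqrt(380983.8236) = 617.2389

617.2389 units


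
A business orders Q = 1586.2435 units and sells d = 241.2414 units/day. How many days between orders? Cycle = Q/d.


Cycle = 1586.2435 / 241.2414 = 6.5753

6.5753 days


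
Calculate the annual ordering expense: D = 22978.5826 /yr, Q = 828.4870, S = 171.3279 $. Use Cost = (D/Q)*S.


Number of orders = D/Q = 27.7356
Cost = 27.7356 * 171.3279 = 4751.8818

4751.8818 $/yr


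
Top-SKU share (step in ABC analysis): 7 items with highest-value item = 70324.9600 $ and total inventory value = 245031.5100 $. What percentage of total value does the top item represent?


Top item = 70324.9600
Total = 245031.5100
Percentage = 70324.9600 / 245031.5100 * 100 = 28.7004

28.7004%


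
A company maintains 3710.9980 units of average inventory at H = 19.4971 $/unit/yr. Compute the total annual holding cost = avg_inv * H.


Cost = 3710.9980 * 19.4971 = 72353.6991

72353.6991 $/yr


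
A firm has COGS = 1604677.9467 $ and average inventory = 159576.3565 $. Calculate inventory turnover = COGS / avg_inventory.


Turnover = 1604677.9467 / 159576.3565 = 10.0559

10.0559


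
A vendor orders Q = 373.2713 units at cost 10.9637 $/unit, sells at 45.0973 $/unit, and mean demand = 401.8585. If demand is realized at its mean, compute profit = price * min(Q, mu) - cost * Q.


Sales at mu = min(373.2713, 401.8585) = 373.2713
Revenue = 45.0973 * 373.2713 = 16833.5278
Total cost = 10.9637 * 373.2713 = 4092.4346
Profit = 16833.5278 - 4092.4346 = 12741.0932

12741.0932 $


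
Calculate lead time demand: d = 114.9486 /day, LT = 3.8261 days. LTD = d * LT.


LTD = 114.9486 * 3.8261 = 439.8048

439.8048 units


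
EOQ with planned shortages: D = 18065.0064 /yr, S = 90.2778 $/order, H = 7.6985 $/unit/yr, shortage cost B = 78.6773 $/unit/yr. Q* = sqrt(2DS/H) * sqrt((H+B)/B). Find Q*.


sqrt(2DS/H) = 650.9108
sqrt((H+B)/B) = 1.0478
Q* = 650.9108 * 1.0478 = 682.0132

682.0132 units


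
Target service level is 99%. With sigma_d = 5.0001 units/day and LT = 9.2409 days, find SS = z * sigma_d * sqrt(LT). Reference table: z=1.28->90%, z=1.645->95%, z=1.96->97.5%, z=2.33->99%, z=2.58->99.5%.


From the table, SL = 99% corresponds to z = 2.33
sqrt(LT) = sqrt(9.2409) = 3.0399
SS = 2.33 * 5.0001 * 3.0399 = 35.4154

35.4154 units


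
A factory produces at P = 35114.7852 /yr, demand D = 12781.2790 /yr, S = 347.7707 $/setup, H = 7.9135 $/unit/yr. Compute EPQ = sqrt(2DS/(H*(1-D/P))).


1 - D/P = 1 - 0.3640 = 0.6360
H*(1-D/P) = 5.0331
2DS = 8889908.6895
EPQ = sqrt(1766289.1460) = 1329.0181

1329.0181 units


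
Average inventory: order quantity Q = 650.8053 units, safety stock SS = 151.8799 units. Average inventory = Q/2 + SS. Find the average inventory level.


Q/2 = 325.4026
Avg = 325.4026 + 151.8799 = 477.2826

477.2826 units


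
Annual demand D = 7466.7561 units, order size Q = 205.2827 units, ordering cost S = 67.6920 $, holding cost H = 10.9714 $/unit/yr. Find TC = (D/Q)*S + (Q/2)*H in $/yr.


Ordering cost = D*S/Q = 2462.1639
Holding cost = Q*H/2 = 1126.1193
TC = 2462.1639 + 1126.1193 = 3588.2832

3588.2832 $/yr


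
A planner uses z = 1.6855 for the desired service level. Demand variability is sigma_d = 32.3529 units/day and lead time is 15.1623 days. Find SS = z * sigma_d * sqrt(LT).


sqrt(LT) = sqrt(15.1623) = 3.8939
SS = 1.6855 * 32.3529 * 3.8939 = 212.3364

212.3364 units


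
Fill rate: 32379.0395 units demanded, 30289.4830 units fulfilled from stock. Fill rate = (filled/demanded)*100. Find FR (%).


FR = 30289.4830 / 32379.0395 * 100 = 93.5466

93.5466%


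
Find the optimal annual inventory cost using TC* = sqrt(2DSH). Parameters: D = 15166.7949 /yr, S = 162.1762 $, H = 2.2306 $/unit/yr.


2*D*S*H = 10973183.1390
TC* = sqrt(10973183.1390) = 3312.5795

3312.5795 $/yr


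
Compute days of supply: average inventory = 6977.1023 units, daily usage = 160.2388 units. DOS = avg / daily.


DOS = 6977.1023 / 160.2388 = 43.5419

43.5419 days


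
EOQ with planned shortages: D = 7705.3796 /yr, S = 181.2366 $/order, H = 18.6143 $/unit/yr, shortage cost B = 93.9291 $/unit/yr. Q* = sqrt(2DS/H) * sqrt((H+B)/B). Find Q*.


sqrt(2DS/H) = 387.3572
sqrt((H+B)/B) = 1.0946
Q* = 387.3572 * 1.0946 = 424.0056

424.0056 units


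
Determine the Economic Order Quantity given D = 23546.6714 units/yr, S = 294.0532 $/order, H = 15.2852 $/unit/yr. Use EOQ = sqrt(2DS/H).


2*D*S = 2 * 23546.6714 * 294.0532 = 13847948.1490
2*D*S/H = 905971.0144
EOQ = sqrt(905971.0144) = 951.8251

951.8251 units


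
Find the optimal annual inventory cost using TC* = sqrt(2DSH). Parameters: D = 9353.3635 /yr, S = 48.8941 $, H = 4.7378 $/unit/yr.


2*D*S*H = 4333422.0452
TC* = sqrt(4333422.0452) = 2081.6873

2081.6873 $/yr


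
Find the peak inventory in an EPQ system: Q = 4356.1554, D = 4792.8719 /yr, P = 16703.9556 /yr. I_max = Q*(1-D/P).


D/P = 0.2869
1 - D/P = 0.7131
I_max = 4356.1554 * 0.7131 = 3106.2422

3106.2422 units


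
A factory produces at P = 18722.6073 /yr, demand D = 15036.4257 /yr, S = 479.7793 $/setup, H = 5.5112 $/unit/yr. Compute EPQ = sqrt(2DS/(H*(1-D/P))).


1 - D/P = 1 - 0.8031 = 0.1969
H*(1-D/P) = 1.0851
2DS = 14428331.5937
EPQ = sqrt(13297179.8953) = 3646.5298

3646.5298 units


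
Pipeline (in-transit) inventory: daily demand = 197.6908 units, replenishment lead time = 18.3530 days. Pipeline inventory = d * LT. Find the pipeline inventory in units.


Pipeline = 197.6908 * 18.3530 = 3628.2193

3628.2193 units


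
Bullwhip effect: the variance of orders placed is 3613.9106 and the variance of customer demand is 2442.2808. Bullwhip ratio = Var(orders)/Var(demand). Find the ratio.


BW = 3613.9106 / 2442.2808 = 1.4797

1.4797


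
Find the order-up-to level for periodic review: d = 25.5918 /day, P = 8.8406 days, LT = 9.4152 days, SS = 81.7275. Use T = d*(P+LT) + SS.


P + LT = 18.2558
d*(P+LT) = 25.5918 * 18.2558 = 467.1988
T = 467.1988 + 81.7275 = 548.9263

548.9263 units


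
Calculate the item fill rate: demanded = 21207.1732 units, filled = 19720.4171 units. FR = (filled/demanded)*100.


FR = 19720.4171 / 21207.1732 * 100 = 92.9894

92.9894%


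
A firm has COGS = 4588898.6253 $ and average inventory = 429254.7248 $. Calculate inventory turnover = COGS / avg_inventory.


Turnover = 4588898.6253 / 429254.7248 = 10.6904

10.6904


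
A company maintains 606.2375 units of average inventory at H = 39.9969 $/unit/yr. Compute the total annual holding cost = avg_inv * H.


Cost = 606.2375 * 39.9969 = 24247.6207

24247.6207 $/yr


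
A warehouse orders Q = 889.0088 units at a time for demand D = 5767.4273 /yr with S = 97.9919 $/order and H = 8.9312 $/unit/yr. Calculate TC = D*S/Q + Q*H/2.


Ordering cost = D*S/Q = 635.7205
Holding cost = Q*H/2 = 3969.9577
TC = 635.7205 + 3969.9577 = 4605.6782

4605.6782 $/yr


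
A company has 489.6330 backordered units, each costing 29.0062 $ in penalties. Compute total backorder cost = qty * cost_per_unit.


Total = 489.6330 * 29.0062 = 14202.3927

14202.3927 $


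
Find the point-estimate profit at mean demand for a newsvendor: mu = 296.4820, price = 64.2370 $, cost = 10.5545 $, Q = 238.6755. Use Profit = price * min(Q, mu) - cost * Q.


Sales at mu = min(238.6755, 296.4820) = 238.6755
Revenue = 64.2370 * 238.6755 = 15331.7981
Total cost = 10.5545 * 238.6755 = 2519.1006
Profit = 15331.7981 - 2519.1006 = 12812.6975

12812.6975 $


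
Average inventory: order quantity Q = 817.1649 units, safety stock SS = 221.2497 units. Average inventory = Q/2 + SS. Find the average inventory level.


Q/2 = 408.5824
Avg = 408.5824 + 221.2497 = 629.8321

629.8321 units


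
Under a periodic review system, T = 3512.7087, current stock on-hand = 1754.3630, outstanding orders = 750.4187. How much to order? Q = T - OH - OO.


Inventory position = OH + OO = 1754.3630 + 750.4187 = 2504.7817
Q = 3512.7087 - 2504.7817 = 1007.9270

1007.9270 units


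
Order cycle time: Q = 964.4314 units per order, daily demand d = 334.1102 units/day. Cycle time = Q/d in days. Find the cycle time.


Cycle = 964.4314 / 334.1102 = 2.8866

2.8866 days


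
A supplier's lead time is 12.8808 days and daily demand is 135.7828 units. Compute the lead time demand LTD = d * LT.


LTD = 135.7828 * 12.8808 = 1748.9911

1748.9911 units


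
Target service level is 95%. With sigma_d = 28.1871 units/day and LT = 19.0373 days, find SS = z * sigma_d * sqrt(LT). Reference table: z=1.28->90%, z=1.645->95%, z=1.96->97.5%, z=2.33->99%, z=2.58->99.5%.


From the table, SL = 95% corresponds to z = 1.645
sqrt(LT) = sqrt(19.0373) = 4.3632
SS = 1.645 * 28.1871 * 4.3632 = 202.3108

202.3108 units


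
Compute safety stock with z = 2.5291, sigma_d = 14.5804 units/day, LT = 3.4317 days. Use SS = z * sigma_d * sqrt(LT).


sqrt(LT) = sqrt(3.4317) = 1.8525
SS = 2.5291 * 14.5804 * 1.8525 = 68.3109

68.3109 units


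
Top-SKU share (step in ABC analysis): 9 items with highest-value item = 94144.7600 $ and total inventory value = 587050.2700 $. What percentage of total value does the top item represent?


Top item = 94144.7600
Total = 587050.2700
Percentage = 94144.7600 / 587050.2700 * 100 = 16.0369

16.0369%


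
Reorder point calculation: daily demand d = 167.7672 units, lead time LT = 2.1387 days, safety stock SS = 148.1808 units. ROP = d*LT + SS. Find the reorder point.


d*LT = 167.7672 * 2.1387 = 358.8037
ROP = 358.8037 + 148.1808 = 506.9845

506.9845 units


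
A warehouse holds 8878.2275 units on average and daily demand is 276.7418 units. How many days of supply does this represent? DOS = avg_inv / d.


DOS = 8878.2275 / 276.7418 = 32.0813

32.0813 days


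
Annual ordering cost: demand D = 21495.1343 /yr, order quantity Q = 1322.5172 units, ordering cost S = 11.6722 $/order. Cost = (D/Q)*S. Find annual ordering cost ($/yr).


Number of orders = D/Q = 16.2532
Cost = 16.2532 * 11.6722 = 189.7106

189.7106 $/yr


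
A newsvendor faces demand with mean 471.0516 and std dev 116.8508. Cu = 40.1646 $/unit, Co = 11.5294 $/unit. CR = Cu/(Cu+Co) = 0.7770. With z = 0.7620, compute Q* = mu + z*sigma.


CR = Cu/(Cu+Co) = 40.1646/(40.1646+11.5294) = 0.7770
z = 0.7620
Q* = 471.0516 + 0.7620 * 116.8508 = 560.0919

560.0919 units


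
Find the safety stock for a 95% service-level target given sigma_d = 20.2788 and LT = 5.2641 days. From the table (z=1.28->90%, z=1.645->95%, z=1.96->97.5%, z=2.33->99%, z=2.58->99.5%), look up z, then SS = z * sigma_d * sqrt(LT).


From the table, SL = 95% corresponds to z = 1.645
sqrt(LT) = sqrt(5.2641) = 2.2944
SS = 1.645 * 20.2788 * 2.2944 = 76.5368

76.5368 units


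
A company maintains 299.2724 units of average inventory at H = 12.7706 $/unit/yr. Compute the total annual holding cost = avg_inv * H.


Cost = 299.2724 * 12.7706 = 3821.8881

3821.8881 $/yr


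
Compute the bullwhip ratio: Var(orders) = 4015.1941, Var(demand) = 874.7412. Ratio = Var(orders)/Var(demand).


BW = 4015.1941 / 874.7412 = 4.5902

4.5902


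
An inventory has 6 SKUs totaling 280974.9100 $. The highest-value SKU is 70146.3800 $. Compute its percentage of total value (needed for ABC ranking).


Top item = 70146.3800
Total = 280974.9100
Percentage = 70146.3800 / 280974.9100 * 100 = 24.9654

24.9654%


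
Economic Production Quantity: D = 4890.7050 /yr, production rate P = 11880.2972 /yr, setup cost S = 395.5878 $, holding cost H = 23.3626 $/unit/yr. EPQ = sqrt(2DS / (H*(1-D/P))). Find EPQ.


1 - D/P = 1 - 0.4117 = 0.5883
H*(1-D/P) = 13.7450
2DS = 3869406.4628
EPQ = sqrt(281513.1242) = 530.5781

530.5781 units


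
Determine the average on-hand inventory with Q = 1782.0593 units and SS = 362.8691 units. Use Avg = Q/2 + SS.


Q/2 = 891.0296
Avg = 891.0296 + 362.8691 = 1253.8987

1253.8987 units


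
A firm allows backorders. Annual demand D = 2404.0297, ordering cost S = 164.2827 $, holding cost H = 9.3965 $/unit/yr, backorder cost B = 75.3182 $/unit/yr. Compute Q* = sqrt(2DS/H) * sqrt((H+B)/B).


sqrt(2DS/H) = 289.9331
sqrt((H+B)/B) = 1.0605
Q* = 289.9331 * 1.0605 = 307.4873

307.4873 units


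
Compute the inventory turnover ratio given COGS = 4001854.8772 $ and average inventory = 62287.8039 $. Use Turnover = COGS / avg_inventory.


Turnover = 4001854.8772 / 62287.8039 = 64.2478

64.2478


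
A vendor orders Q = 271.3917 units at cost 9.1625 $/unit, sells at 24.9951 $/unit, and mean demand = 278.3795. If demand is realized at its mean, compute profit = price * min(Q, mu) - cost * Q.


Sales at mu = min(271.3917, 278.3795) = 271.3917
Revenue = 24.9951 * 271.3917 = 6783.4627
Total cost = 9.1625 * 271.3917 = 2486.6265
Profit = 6783.4627 - 2486.6265 = 4296.8362

4296.8362 $


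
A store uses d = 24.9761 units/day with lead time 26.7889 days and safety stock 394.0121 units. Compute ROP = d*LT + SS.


d*LT = 24.9761 * 26.7889 = 669.0822
ROP = 669.0822 + 394.0121 = 1063.0943

1063.0943 units


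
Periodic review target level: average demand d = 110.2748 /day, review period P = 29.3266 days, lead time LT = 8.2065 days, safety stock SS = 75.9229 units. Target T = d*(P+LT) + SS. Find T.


P + LT = 37.5331
d*(P+LT) = 110.2748 * 37.5331 = 4138.9551
T = 4138.9551 + 75.9229 = 4214.8780

4214.8780 units


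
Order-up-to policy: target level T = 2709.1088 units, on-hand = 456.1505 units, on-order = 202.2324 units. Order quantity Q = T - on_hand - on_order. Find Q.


Inventory position = OH + OO = 456.1505 + 202.2324 = 658.3829
Q = 2709.1088 - 658.3829 = 2050.7259

2050.7259 units


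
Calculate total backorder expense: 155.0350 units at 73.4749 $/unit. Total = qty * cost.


Total = 155.0350 * 73.4749 = 11391.1811

11391.1811 $


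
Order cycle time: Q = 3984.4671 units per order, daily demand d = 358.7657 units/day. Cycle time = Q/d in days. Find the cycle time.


Cycle = 3984.4671 / 358.7657 = 11.1060

11.1060 days


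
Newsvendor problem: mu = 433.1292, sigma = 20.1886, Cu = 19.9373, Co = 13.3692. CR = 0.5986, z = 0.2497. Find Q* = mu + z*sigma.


CR = Cu/(Cu+Co) = 19.9373/(19.9373+13.3692) = 0.5986
z = 0.2497
Q* = 433.1292 + 0.2497 * 20.1886 = 438.1703

438.1703 units


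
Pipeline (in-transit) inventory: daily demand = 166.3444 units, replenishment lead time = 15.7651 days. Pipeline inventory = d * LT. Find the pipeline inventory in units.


Pipeline = 166.3444 * 15.7651 = 2622.4361

2622.4361 units


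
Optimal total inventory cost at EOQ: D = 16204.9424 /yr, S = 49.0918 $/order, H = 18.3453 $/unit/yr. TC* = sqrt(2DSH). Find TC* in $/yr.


2*D*S*H = 29188465.3611
TC* = sqrt(29188465.3611) = 5402.6350

5402.6350 $/yr


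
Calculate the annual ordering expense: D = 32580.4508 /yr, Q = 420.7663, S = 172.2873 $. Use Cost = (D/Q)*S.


Number of orders = D/Q = 77.4312
Cost = 77.4312 * 172.2873 = 13340.4170

13340.4170 $/yr


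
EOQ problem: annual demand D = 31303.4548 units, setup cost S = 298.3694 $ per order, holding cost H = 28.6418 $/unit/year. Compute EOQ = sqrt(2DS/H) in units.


2*D*S = 2 * 31303.4548 * 298.3694 = 18679986.0532
2*D*S/H = 652193.1601
EOQ = sqrt(652193.1601) = 807.5848

807.5848 units


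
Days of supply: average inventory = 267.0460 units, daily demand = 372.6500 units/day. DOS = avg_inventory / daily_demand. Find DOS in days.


DOS = 267.0460 / 372.6500 = 0.7166

0.7166 days


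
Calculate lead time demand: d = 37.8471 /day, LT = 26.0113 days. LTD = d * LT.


LTD = 37.8471 * 26.0113 = 984.4523

984.4523 units


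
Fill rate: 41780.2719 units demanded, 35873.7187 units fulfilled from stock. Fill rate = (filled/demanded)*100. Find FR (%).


FR = 35873.7187 / 41780.2719 * 100 = 85.8628

85.8628%


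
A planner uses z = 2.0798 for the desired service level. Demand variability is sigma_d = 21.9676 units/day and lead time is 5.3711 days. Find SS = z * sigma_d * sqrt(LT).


sqrt(LT) = sqrt(5.3711) = 2.3176
SS = 2.0798 * 21.9676 * 2.3176 = 105.8853

105.8853 units


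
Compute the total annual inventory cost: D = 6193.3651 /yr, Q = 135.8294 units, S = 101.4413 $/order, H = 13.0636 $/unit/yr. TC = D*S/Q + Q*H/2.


Ordering cost = D*S/Q = 4625.3831
Holding cost = Q*H/2 = 887.2105
TC = 4625.3831 + 887.2105 = 5512.5935

5512.5935 $/yr


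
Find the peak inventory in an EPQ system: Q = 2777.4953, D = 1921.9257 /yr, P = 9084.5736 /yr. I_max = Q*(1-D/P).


D/P = 0.2116
1 - D/P = 0.7884
I_max = 2777.4953 * 0.7884 = 2189.8904

2189.8904 units


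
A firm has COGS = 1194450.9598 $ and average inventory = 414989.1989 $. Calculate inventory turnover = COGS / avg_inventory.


Turnover = 1194450.9598 / 414989.1989 = 2.8783

2.8783


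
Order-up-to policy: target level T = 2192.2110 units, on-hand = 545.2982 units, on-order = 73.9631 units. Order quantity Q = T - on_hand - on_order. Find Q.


Inventory position = OH + OO = 545.2982 + 73.9631 = 619.2613
Q = 2192.2110 - 619.2613 = 1572.9497

1572.9497 units


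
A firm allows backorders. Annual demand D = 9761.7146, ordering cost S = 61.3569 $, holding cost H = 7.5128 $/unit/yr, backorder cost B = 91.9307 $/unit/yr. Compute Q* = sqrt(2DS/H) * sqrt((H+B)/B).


sqrt(2DS/H) = 399.3088
sqrt((H+B)/B) = 1.0401
Q* = 399.3088 * 1.0401 = 415.3046

415.3046 units


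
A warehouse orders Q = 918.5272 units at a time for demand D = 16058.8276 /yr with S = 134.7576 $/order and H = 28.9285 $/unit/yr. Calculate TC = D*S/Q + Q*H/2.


Ordering cost = D*S/Q = 2355.9989
Holding cost = Q*H/2 = 13285.8071
TC = 2355.9989 + 13285.8071 = 15641.8059

15641.8059 $/yr
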